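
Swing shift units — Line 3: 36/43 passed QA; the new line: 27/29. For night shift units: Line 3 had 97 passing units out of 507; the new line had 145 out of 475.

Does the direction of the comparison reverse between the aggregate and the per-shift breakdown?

Swing shift: Line 3 36/43 = 83.7%, the new line 27/29 = 93.1% → the new line
Night shift: Line 3 97/507 = 19.1%, the new line 145/475 = 30.5% → the new line
Overall: Line 3 133/550 = 24.2%, the new line 172/504 = 34.1% → the new line
The new line wins overall and in every shift group — no reversal.

No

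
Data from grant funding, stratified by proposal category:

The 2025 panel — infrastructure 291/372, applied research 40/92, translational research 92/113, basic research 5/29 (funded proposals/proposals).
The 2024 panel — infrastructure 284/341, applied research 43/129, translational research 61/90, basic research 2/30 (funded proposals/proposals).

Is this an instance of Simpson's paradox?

No

Infrastructure: the 2025 panel 291/372 = 78.2%, the 2024 panel 284/341 = 83.3% → the 2024 panel
Applied research: the 2025 panel 40/92 = 43.5%, the 2024 panel 43/129 = 33.3% → the 2025 panel
Translational research: the 2025 panel 92/113 = 81.4%, the 2024 panel 61/90 = 67.8% → the 2025 panel
Basic research: the 2025 panel 5/29 = 17.2%, the 2024 panel 2/30 = 6.7% → the 2025 panel
Overall: the 2025 panel 428/606 = 70.6%, the 2024 panel 390/590 = 66.1% → the 2025 panel
Neither sweeps: the 2025 panel wins 3 of 4 groups, the 2024 panel wins 1. The 2025 panel wins overall but not every group — no Simpson reversal.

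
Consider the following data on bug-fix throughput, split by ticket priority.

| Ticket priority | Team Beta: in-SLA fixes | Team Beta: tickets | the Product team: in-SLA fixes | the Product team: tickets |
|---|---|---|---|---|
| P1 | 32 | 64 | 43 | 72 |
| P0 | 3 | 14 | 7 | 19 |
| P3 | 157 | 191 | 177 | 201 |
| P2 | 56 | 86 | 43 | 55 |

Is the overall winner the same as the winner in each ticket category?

P1: Team Beta 32/64 = 50.0%, the Product team 43/72 = 59.7% → the Product team
P0: Team Beta 3/14 = 21.4%, the Product team 7/19 = 36.8% → the Product team
P3: Team Beta 157/191 = 82.2%, the Product team 177/201 = 88.1% → the Product team
P2: Team Beta 56/86 = 65.1%, the Product team 43/55 = 78.2% → the Product team
Overall: Team Beta 248/355 = 69.9%, the Product team 270/347 = 77.8% → the Product team
The Product team wins overall and in every ticket group — no reversal.

Yes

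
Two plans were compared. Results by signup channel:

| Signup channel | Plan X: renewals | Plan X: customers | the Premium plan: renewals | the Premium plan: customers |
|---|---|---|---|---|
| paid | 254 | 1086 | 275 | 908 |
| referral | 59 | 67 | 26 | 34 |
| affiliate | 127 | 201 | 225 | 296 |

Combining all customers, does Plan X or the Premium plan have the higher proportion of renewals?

Paid: Plan X 254/1086 = 23.4%, the Premium plan 275/908 = 30.3% → the Premium plan
Referral: Plan X 59/67 = 88.1%, the Premium plan 26/34 = 76.5% → Plan X
Affiliate: Plan X 127/201 = 63.2%, the Premium plan 225/296 = 76.0% → the Premium plan
Overall: Plan X 440/1354 = 32.5%, the Premium plan 526/1238 = 42.5% → the Premium plan
(Neither sweeps every signup group, but the Premium plan has the higher pooled rate.)

the Premium plan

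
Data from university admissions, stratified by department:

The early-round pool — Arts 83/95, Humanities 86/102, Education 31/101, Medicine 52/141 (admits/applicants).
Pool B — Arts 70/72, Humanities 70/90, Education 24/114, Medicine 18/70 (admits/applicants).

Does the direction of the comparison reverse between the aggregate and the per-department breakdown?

No

Arts: the early-round pool 83/95 = 87.4%, Pool B 70/72 = 97.2% → Pool B
Humanities: the early-round pool 86/102 = 84.3%, Pool B 70/90 = 77.8% → the early-round pool
Education: the early-round pool 31/101 = 30.7%, Pool B 24/114 = 21.1% → the early-round pool
Medicine: the early-round pool 52/141 = 36.9%, Pool B 18/70 = 25.7% → the early-round pool
Overall: the early-round pool 252/439 = 57.4%, Pool B 182/346 = 52.6% → the early-round pool
Neither sweeps: the early-round pool wins 3 of 4 groups, Pool B wins 1. The early-round pool wins overall but not every group — no Simpson reversal.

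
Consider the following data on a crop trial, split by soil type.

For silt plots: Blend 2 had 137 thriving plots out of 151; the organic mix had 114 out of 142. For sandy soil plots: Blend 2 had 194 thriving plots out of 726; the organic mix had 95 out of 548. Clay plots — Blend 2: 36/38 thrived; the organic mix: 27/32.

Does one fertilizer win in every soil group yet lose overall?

Silt: Blend 2 137/151 = 90.7%, the organic mix 114/142 = 80.3% → Blend 2
Sandy soil: Blend 2 194/726 = 26.7%, the organic mix 95/548 = 17.3% → Blend 2
Clay: Blend 2 36/38 = 94.7%, the organic mix 27/32 = 84.4% → Blend 2
Overall: Blend 2 367/915 = 40.1%, the organic mix 236/722 = 32.7% → Blend 2
Blend 2 wins overall and in every soil group — no reversal.

No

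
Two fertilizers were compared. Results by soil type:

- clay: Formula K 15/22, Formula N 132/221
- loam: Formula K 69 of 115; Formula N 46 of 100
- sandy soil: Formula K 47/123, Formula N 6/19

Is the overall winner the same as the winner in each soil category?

Clay: Formula K 15/22 = 68.2%, Formula N 132/221 = 59.7% → Formula K
Loam: Formula K 69/115 = 60.0%, Formula N 46/100 = 46.0% → Formula K
Sandy soil: Formula K 47/123 = 38.2%, Formula N 6/19 = 31.6% → Formula K
Overall: Formula K 131/260 = 50.4%, Formula N 184/340 = 54.1% → Formula N
Formula K wins each soil group but Formula N wins overall — the comparison reverses. Formula K's plots skew toward sandy soil, which has a lower base rate.

No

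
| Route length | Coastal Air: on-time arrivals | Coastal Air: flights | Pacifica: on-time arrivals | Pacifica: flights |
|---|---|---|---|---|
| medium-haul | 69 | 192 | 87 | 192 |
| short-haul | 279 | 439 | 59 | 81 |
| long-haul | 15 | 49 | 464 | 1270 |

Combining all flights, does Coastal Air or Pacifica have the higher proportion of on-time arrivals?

Medium-haul: Coastal Air 69/192 = 35.9%, Pacifica 87/192 = 45.3% → Pacifica
Short-haul: Coastal Air 279/439 = 63.6%, Pacifica 59/81 = 72.8% → Pacifica
Long-haul: Coastal Air 15/49 = 30.6%, Pacifica 464/1270 = 36.5% → Pacifica
Overall: Coastal Air 363/680 = 53.4%, Pacifica 610/1543 = 39.5% → Coastal Air
(Pacifica wins every route group but Coastal Air wins overall — Pacifica's flights skew toward the low-rate long-haul group.)

Coastal Air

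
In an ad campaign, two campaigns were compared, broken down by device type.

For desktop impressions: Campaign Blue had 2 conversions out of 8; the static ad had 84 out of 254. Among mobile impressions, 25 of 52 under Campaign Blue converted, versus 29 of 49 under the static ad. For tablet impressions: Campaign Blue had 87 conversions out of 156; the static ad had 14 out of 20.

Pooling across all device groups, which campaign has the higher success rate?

Desktop: Campaign Blue 2/8 = 25.0%, the static ad 84/254 = 33.1% → the static ad
Mobile: Campaign Blue 25/52 = 48.1%, the static ad 29/49 = 59.2% → the static ad
Tablet: Campaign Blue 87/156 = 55.8%, the static ad 14/20 = 70.0% → the static ad
Overall: Campaign Blue 114/216 = 52.8%, the static ad 127/323 = 39.3% → Campaign Blue
(The static ad wins every device group but Campaign Blue wins overall — the static ad's impressions skew toward the low-rate desktop group.)

Campaign Blue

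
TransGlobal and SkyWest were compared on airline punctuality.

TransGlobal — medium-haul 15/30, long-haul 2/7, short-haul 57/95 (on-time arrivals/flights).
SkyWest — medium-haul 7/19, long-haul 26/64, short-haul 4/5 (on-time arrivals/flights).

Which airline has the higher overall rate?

Medium-haul: TransGlobal 15/30 = 50.0%, SkyWest 7/19 = 36.8% → TransGlobal
Long-haul: TransGlobal 2/7 = 28.6%, SkyWest 26/64 = 40.6% → SkyWest
Short-haul: TransGlobal 57/95 = 60.0%, SkyWest 4/5 = 80.0% → SkyWest
Overall: TransGlobal 74/132 = 56.1%, SkyWest 37/88 = 42.0% → TransGlobal
(Neither sweeps every route group, but TransGlobal has the higher pooled rate.)

TransGlobal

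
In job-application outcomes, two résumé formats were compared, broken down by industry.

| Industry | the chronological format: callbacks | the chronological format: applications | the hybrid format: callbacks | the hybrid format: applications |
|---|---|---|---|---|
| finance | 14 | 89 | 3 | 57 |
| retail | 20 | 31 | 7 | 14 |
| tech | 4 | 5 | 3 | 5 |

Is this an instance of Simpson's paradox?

Finance: the chronological format 14/89 = 15.7%, the hybrid format 3/57 = 5.3% → the chronological format
Retail: the chronological format 20/31 = 64.5%, the hybrid format 7/14 = 50.0% → the chronological format
Tech: the chronological format 4/5 = 80.0%, the hybrid format 3/5 = 60.0% → the chronological format
Overall: the chronological format 38/125 = 30.4%, the hybrid format 13/76 = 17.1% → the chronological format
The chronological format wins overall and in every industry group — no reversal.

No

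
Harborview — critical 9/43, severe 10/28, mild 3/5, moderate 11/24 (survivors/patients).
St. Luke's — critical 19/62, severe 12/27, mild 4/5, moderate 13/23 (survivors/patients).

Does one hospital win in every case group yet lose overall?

Critical: Harborview 9/43 = 20.9%, St. Luke's 19/62 = 30.6% → St. Luke's
Severe: Harborview 10/28 = 35.7%, St. Luke's 12/27 = 44.4% → St. Luke's
Mild: Harborview 3/5 = 60.0%, St. Luke's 4/5 = 80.0% → St. Luke's
Moderate: Harborview 11/24 = 45.8%, St. Luke's 13/23 = 56.5% → St. Luke's
Overall: Harborview 33/100 = 33.0%, St. Luke's 48/117 = 41.0% → St. Luke's
St. Luke's wins overall and in every case group — no reversal.

No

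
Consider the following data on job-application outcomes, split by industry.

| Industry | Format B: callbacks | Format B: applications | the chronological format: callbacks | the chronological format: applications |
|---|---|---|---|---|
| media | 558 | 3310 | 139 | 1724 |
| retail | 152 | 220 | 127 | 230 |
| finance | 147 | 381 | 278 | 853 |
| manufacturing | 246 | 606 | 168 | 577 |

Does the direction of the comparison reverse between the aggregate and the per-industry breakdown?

No

Media: Format B 558/3310 = 16.9%, the chronological format 139/1724 = 8.1% → Format B
Retail: Format B 152/220 = 69.1%, the chronological format 127/230 = 55.2% → Format B
Finance: Format B 147/381 = 38.6%, the chronological format 278/853 = 32.6% → Format B
Manufacturing: Format B 246/606 = 40.6%, the chronological format 168/577 = 29.1% → Format B
Overall: Format B 1103/4517 = 24.4%, the chronological format 712/3384 = 21.0% → Format B
Format B wins overall and in every industry group — no reversal.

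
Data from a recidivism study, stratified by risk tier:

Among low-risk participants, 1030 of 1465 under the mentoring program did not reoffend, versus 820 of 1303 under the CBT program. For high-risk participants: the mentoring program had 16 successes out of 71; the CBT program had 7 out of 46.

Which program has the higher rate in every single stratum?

Low-risk: the mentoring program 1030/1465 = 70.3%, the CBT program 820/1303 = 62.9% → the mentoring program
High-risk: the mentoring program 16/71 = 22.5%, the CBT program 7/46 = 15.2% → the mentoring program
The mentoring program has the higher rate in both groups.

the mentoring program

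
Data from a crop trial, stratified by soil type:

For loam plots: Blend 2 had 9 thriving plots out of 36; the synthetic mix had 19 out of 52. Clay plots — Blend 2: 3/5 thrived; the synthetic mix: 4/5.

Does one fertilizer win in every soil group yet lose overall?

Loam: Blend 2 9/36 = 25.0%, the synthetic mix 19/52 = 36.5% → the synthetic mix
Clay: Blend 2 3/5 = 60.0%, the synthetic mix 4/5 = 80.0% → the synthetic mix
Overall: Blend 2 12/41 = 29.3%, the synthetic mix 23/57 = 40.4% → the synthetic mix
The synthetic mix wins overall and in every soil group — no reversal.

No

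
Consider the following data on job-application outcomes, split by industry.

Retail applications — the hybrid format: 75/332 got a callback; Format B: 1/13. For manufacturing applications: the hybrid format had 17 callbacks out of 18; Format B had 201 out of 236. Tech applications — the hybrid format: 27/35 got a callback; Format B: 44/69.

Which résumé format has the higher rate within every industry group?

Retail: the hybrid format 75/332 = 22.6%, Format B 1/13 = 7.7% → the hybrid format
Manufacturing: the hybrid format 17/18 = 94.4%, Format B 201/236 = 85.2% → the hybrid format
Tech: the hybrid format 27/35 = 77.1%, Format B 44/69 = 63.8% → the hybrid format
The hybrid format has the higher rate in all 3 groups.

the hybrid format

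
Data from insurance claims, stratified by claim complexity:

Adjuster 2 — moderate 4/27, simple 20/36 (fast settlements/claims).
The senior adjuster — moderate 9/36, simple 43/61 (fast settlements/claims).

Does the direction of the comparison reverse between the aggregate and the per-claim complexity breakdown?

Moderate: Adjuster 2 4/27 = 14.8%, the senior adjuster 9/36 = 25.0% → the senior adjuster
Simple: Adjuster 2 20/36 = 55.6%, the senior adjuster 43/61 = 70.5% → the senior adjuster
Overall: Adjuster 2 24/63 = 38.1%, the senior adjuster 52/97 = 53.6% → the senior adjuster
The senior adjuster wins overall and in every claim group — no reversal.

No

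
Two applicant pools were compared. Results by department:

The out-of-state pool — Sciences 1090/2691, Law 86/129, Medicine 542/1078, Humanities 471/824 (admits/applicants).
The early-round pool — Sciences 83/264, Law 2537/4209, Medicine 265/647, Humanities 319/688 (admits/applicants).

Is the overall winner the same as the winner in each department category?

Sciences: the out-of-state pool 1090/2691 = 40.5%, the early-round pool 83/264 = 31.4% → the out-of-state pool
Law: the out-of-state pool 86/129 = 66.7%, the early-round pool 2537/4209 = 60.3% → the out-of-state pool
Medicine: the out-of-state pool 542/1078 = 50.3%, the early-round pool 265/647 = 41.0% → the out-of-state pool
Humanities: the out-of-state pool 471/824 = 57.2%, the early-round pool 319/688 = 46.4% → the out-of-state pool
Overall: the out-of-state pool 2189/4722 = 46.4%, the early-round pool 3204/5808 = 55.2% → the early-round pool
The out-of-state pool wins each department group but the early-round pool wins overall — the comparison reverses. The out-of-state pool's applicants skew toward Sciences, which has a lower base rate.

No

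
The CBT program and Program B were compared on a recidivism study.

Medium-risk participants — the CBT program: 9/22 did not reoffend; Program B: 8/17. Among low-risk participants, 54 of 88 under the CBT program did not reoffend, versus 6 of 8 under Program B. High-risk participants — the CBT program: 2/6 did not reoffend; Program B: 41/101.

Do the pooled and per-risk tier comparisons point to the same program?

No

Medium-risk: the CBT program 9/22 = 40.9%, Program B 8/17 = 47.1% → Program B
Low-risk: the CBT program 54/88 = 61.4%, Program B 6/8 = 75.0% → Program B
High-risk: the CBT program 2/6 = 33.3%, Program B 41/101 = 40.6% → Program B
Overall: the CBT program 65/116 = 56.0%, Program B 55/126 = 43.7% → the CBT program
Program B wins each risk group but the CBT program wins overall — the comparison reverses. Program B's participants skew toward high-risk, which has a lower base rate.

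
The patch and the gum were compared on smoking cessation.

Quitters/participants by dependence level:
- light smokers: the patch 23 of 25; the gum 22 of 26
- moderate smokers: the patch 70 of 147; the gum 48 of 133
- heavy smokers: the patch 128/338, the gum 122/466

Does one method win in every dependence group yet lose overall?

No

Light smokers: the patch 23/25 = 92.0%, the gum 22/26 = 84.6% → the patch
Moderate smokers: the patch 70/147 = 47.6%, the gum 48/133 = 36.1% → the patch
Heavy smokers: the patch 128/338 = 37.9%, the gum 122/466 = 26.2% → the patch
Overall: the patch 221/510 = 43.3%, the gum 192/625 = 30.7% → the patch
The patch wins overall and in every dependence group — no reversal.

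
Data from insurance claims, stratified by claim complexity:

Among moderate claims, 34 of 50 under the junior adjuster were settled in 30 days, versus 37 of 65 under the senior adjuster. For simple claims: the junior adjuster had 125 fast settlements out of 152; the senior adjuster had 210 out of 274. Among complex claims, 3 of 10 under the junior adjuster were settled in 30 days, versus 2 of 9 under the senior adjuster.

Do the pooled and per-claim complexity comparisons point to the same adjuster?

Yes

Moderate: the junior adjuster 34/50 = 68.0%, the senior adjuster 37/65 = 56.9% → the junior adjuster
Simple: the junior adjuster 125/152 = 82.2%, the senior adjuster 210/274 = 76.6% → the junior adjuster
Complex: the junior adjuster 3/10 = 30.0%, the senior adjuster 2/9 = 22.2% → the junior adjuster
Overall: the junior adjuster 162/212 = 76.4%, the senior adjuster 249/348 = 71.6% → the junior adjuster
The junior adjuster wins overall and in every claim group — no reversal.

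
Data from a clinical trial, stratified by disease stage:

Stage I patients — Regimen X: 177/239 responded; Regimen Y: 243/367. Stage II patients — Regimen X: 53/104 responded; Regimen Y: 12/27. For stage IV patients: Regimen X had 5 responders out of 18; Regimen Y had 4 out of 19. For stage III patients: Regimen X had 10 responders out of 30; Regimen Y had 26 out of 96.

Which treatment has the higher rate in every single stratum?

Regimen X

Stage I: Regimen X 177/239 = 74.1%, Regimen Y 243/367 = 66.2% → Regimen X
Stage II: Regimen X 53/104 = 51.0%, Regimen Y 12/27 = 44.4% → Regimen X
Stage IV: Regimen X 5/18 = 27.8%, Regimen Y 4/19 = 21.1% → Regimen X
Stage III: Regimen X 10/30 = 33.3%, Regimen Y 26/96 = 27.1% → Regimen X
Regimen X has the higher rate in all 4 groups.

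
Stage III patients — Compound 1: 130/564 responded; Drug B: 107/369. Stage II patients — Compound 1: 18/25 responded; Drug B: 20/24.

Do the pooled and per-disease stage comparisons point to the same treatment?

Stage III: Compound 1 130/564 = 23.0%, Drug B 107/369 = 29.0% → Drug B
Stage II: Compound 1 18/25 = 72.0%, Drug B 20/24 = 83.3% → Drug B
Overall: Compound 1 148/589 = 25.1%, Drug B 127/393 = 32.3% → Drug B
Drug B wins overall and in every disease group — no reversal.

Yes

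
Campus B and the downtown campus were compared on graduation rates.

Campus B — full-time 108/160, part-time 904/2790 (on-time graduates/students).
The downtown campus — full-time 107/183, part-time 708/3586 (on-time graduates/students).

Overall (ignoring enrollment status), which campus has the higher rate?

Campus B

Full-time: Campus B 108/160 = 67.5%, the downtown campus 107/183 = 58.5% → Campus B
Part-time: Campus B 904/2790 = 32.4%, the downtown campus 708/3586 = 19.7% → Campus B
Overall: Campus B 1012/2950 = 34.3%, the downtown campus 815/3769 = 21.6% → Campus B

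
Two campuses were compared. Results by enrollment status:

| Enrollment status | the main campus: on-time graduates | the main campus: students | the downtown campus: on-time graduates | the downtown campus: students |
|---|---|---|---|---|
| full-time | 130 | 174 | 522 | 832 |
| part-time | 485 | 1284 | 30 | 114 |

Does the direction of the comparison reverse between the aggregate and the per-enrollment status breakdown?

Full-time: the main campus 130/174 = 74.7%, the downtown campus 522/832 = 62.7% → the main campus
Part-time: the main campus 485/1284 = 37.8%, the downtown campus 30/114 = 26.3% → the main campus
Overall: the main campus 615/1458 = 42.2%, the downtown campus 552/946 = 58.4% → the downtown campus
The main campus wins each enrollment group but the downtown campus wins overall — the comparison reverses. The main campus's students skew toward part-time, which has a lower base rate.

Yes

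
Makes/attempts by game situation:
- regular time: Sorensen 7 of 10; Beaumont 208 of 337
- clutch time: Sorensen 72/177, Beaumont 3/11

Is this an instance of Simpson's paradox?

Yes

Regular time: Sorensen 7/10 = 70.0%, Beaumont 208/337 = 61.7% → Sorensen
Clutch time: Sorensen 72/177 = 40.7%, Beaumont 3/11 = 27.3% → Sorensen
Overall: Sorensen 79/187 = 42.2%, Beaumont 211/348 = 60.6% → Beaumont
Sorensen wins each game group but Beaumont wins overall — the comparison reverses. Sorensen's attempts skew toward clutch time, which has a lower base rate.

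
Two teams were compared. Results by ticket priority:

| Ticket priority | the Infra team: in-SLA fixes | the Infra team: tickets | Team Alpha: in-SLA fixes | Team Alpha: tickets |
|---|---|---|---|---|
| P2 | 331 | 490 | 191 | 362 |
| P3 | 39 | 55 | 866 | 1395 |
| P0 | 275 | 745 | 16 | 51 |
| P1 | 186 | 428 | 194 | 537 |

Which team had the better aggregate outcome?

Team Alpha

P2: the Infra team 331/490 = 67.6%, Team Alpha 191/362 = 52.8% → the Infra team
P3: the Infra team 39/55 = 70.9%, Team Alpha 866/1395 = 62.1% → the Infra team
P0: the Infra team 275/745 = 36.9%, Team Alpha 16/51 = 31.4% → the Infra team
P1: the Infra team 186/428 = 43.5%, Team Alpha 194/537 = 36.1% → the Infra team
Overall: the Infra team 831/1718 = 48.4%, Team Alpha 1267/2345 = 54.0% → Team Alpha
(The Infra team wins every ticket group but Team Alpha wins overall — the Infra team's tickets skew toward the low-rate P0 group.)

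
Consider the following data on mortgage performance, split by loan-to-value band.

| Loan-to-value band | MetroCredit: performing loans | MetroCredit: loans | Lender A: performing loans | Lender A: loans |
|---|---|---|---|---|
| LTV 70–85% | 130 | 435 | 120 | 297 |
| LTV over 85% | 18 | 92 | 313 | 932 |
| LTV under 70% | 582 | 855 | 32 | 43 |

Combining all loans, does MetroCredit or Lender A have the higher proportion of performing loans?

MetroCredit

LTV 70–85%: MetroCredit 130/435 = 29.9%, Lender A 120/297 = 40.4% → Lender A
LTV over 85%: MetroCredit 18/92 = 19.6%, Lender A 313/932 = 33.6% → Lender A
LTV under 70%: MetroCredit 582/855 = 68.1%, Lender A 32/43 = 74.4% → Lender A
Overall: MetroCredit 730/1382 = 52.8%, Lender A 465/1272 = 36.6% → MetroCredit
(Lender A wins every loan-to-value group but MetroCredit wins overall — Lender A's loans skew toward the low-rate LTV over 85% group.)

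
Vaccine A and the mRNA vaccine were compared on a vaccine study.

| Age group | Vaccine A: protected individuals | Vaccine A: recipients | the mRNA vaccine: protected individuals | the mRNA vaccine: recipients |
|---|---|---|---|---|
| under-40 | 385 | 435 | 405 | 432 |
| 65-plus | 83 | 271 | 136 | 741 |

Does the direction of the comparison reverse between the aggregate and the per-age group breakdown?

No

Under-40: Vaccine A 385/435 = 88.5%, the mRNA vaccine 405/432 = 93.8% → the mRNA vaccine
65-plus: Vaccine A 83/271 = 30.6%, the mRNA vaccine 136/741 = 18.4% → Vaccine A
Overall: Vaccine A 468/706 = 66.3%, the mRNA vaccine 541/1173 = 46.1% → Vaccine A
Neither sweeps: Vaccine A wins 1 of 2 groups, the mRNA vaccine wins 1. Vaccine A wins overall but not every group — no Simpson reversal.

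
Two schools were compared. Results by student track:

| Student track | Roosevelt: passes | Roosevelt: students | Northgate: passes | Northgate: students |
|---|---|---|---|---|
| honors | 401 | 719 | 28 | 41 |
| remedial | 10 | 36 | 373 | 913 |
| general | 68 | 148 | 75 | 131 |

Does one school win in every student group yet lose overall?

Yes

Honors: Roosevelt 401/719 = 55.8%, Northgate 28/41 = 68.3% → Northgate
Remedial: Roosevelt 10/36 = 27.8%, Northgate 373/913 = 40.9% → Northgate
General: Roosevelt 68/148 = 45.9%, Northgate 75/131 = 57.3% → Northgate
Overall: Roosevelt 479/903 = 53.0%, Northgate 476/1085 = 43.9% → Roosevelt
Northgate wins each student group but Roosevelt wins overall — the comparison reverses. Northgate's students skew toward remedial, which has a lower base rate.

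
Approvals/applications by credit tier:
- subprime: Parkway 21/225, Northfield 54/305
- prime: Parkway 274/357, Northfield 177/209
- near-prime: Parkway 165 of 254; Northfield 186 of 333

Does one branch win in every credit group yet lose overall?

No

Subprime: Parkway 21/225 = 9.3%, Northfield 54/305 = 17.7% → Northfield
Prime: Parkway 274/357 = 76.8%, Northfield 177/209 = 84.7% → Northfield
Near-prime: Parkway 165/254 = 65.0%, Northfield 186/333 = 55.9% → Parkway
Overall: Parkway 460/836 = 55.0%, Northfield 417/847 = 49.2% → Parkway
Neither sweeps: Parkway wins 1 of 3 groups, Northfield wins 2. Parkway wins overall but not every group — no Simpson reversal.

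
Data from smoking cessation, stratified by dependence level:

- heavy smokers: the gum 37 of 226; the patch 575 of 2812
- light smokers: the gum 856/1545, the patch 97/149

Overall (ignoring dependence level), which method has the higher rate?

the gum

Heavy smokers: the gum 37/226 = 16.4%, the patch 575/2812 = 20.4% → the patch
Light smokers: the gum 856/1545 = 55.4%, the patch 97/149 = 65.1% → the patch
Overall: the gum 893/1771 = 50.4%, the patch 672/2961 = 22.7% → the gum
(The patch wins every dependence group but the gum wins overall — the patch's participants skew toward the low-rate heavy smokers group.)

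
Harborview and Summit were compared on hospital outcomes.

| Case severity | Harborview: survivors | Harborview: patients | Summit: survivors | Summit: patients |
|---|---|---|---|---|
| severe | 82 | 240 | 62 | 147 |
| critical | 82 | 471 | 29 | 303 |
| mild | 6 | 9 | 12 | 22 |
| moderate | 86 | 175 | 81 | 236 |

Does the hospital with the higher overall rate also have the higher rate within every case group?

No

Severe: Harborview 82/240 = 34.2%, Summit 62/147 = 42.2% → Summit
Critical: Harborview 82/471 = 17.4%, Summit 29/303 = 9.6% → Harborview
Mild: Harborview 6/9 = 66.7%, Summit 12/22 = 54.5% → Harborview
Moderate: Harborview 86/175 = 49.1%, Summit 81/236 = 34.3% → Harborview
Overall: Harborview 256/895 = 28.6%, Summit 184/708 = 26.0% → Harborview
Neither sweeps: Harborview wins 3 of 4 groups, Summit wins 1. Harborview wins overall but not every group — no Simpson reversal.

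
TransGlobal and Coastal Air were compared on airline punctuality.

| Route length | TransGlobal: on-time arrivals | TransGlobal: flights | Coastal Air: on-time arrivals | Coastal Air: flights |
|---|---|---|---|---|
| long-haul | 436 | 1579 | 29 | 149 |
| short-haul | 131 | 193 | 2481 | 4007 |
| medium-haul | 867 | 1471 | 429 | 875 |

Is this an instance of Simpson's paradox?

Yes

Long-haul: TransGlobal 436/1579 = 27.6%, Coastal Air 29/149 = 19.5% → TransGlobal
Short-haul: TransGlobal 131/193 = 67.9%, Coastal Air 2481/4007 = 61.9% → TransGlobal
Medium-haul: TransGlobal 867/1471 = 58.9%, Coastal Air 429/875 = 49.0% → TransGlobal
Overall: TransGlobal 1434/3243 = 44.2%, Coastal Air 2939/5031 = 58.4% → Coastal Air
TransGlobal wins each route group but Coastal Air wins overall — the comparison reverses. TransGlobal's flights skew toward long-haul, which has a lower base rate.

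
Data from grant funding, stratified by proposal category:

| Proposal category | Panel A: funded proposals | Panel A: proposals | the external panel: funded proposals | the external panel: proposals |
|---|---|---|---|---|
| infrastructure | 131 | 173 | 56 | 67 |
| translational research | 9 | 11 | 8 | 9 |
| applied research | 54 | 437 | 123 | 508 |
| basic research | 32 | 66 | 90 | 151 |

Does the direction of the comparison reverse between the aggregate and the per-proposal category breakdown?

Infrastructure: Panel A 131/173 = 75.7%, the external panel 56/67 = 83.6% → the external panel
Translational research: Panel A 9/11 = 81.8%, the external panel 8/9 = 88.9% → the external panel
Applied research: Panel A 54/437 = 12.4%, the external panel 123/508 = 24.2% → the external panel
Basic research: Panel A 32/66 = 48.5%, the external panel 90/151 = 59.6% → the external panel
Overall: Panel A 226/687 = 32.9%, the external panel 277/735 = 37.7% → the external panel
The external panel wins overall and in every proposal group — no reversal.

No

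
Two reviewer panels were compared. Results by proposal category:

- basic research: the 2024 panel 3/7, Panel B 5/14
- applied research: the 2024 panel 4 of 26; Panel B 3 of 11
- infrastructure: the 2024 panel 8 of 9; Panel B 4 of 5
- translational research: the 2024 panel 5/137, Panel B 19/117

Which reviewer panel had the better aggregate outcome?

Panel B

Basic research: the 2024 panel 3/7 = 42.9%, Panel B 5/14 = 35.7% → the 2024 panel
Applied research: the 2024 panel 4/26 = 15.4%, Panel B 3/11 = 27.3% → Panel B
Infrastructure: the 2024 panel 8/9 = 88.9%, Panel B 4/5 = 80.0% → the 2024 panel
Translational research: the 2024 panel 5/137 = 3.6%, Panel B 19/117 = 16.2% → Panel B
Overall: the 2024 panel 20/179 = 11.2%, Panel B 31/147 = 21.1% → Panel B
(Neither sweeps every proposal group, but Panel B has the higher pooled rate.)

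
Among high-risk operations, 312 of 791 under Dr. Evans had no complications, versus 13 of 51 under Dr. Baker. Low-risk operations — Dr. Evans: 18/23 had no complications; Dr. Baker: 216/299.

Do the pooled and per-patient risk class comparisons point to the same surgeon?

High-risk: Dr. Evans 312/791 = 39.4%, Dr. Baker 13/51 = 25.5% → Dr. Evans
Low-risk: Dr. Evans 18/23 = 78.3%, Dr. Baker 216/299 = 72.2% → Dr. Evans
Overall: Dr. Evans 330/814 = 40.5%, Dr. Baker 229/350 = 65.4% → Dr. Baker
Dr. Evans wins each patient risk group but Dr. Baker wins overall — the comparison reverses. Dr. Evans's operations skew toward high-risk, which has a lower base rate.

No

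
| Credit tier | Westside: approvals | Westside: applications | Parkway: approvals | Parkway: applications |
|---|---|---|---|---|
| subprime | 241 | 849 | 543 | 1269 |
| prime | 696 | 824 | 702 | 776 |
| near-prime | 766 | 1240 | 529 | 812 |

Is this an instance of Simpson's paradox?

No

Subprime: Westside 241/849 = 28.4%, Parkway 543/1269 = 42.8% → Parkway
Prime: Westside 696/824 = 84.5%, Parkway 702/776 = 90.5% → Parkway
Near-prime: Westside 766/1240 = 61.8%, Parkway 529/812 = 65.1% → Parkway
Overall: Westside 1703/2913 = 58.5%, Parkway 1774/2857 = 62.1% → Parkway
Parkway wins overall and in every credit group — no reversal.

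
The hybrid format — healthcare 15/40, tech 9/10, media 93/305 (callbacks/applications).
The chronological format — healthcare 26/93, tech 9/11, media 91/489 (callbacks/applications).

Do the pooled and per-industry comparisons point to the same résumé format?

Yes

Healthcare: the hybrid format 15/40 = 37.5%, the chronological format 26/93 = 28.0% → the hybrid format
Tech: the hybrid format 9/10 = 90.0%, the chronological format 9/11 = 81.8% → the hybrid format
Media: the hybrid format 93/305 = 30.5%, the chronological format 91/489 = 18.6% → the hybrid format
Overall: the hybrid format 117/355 = 33.0%, the chronological format 126/593 = 21.2% → the hybrid format
The hybrid format wins overall and in every industry group — no reversal.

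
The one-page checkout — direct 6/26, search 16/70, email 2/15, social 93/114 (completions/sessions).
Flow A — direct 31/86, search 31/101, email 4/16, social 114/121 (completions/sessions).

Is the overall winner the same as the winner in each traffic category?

Direct: the one-page checkout 6/26 = 23.1%, Flow A 31/86 = 36.0% → Flow A
Search: the one-page checkout 16/70 = 22.9%, Flow A 31/101 = 30.7% → Flow A
Email: the one-page checkout 2/15 = 13.3%, Flow A 4/16 = 25.0% → Flow A
Social: the one-page checkout 93/114 = 81.6%, Flow A 114/121 = 94.2% → Flow A
Overall: the one-page checkout 117/225 = 52.0%, Flow A 180/324 = 55.6% → Flow A
Flow A wins overall and in every traffic group — no reversal.

Yes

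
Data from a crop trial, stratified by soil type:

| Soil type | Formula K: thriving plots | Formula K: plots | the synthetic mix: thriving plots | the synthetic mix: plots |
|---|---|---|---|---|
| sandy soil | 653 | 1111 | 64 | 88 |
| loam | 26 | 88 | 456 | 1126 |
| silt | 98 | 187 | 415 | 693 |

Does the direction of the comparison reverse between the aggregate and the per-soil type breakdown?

Sandy soil: Formula K 653/1111 = 58.8%, the synthetic mix 64/88 = 72.7% → the synthetic mix
Loam: Formula K 26/88 = 29.5%, the synthetic mix 456/1126 = 40.5% → the synthetic mix
Silt: Formula K 98/187 = 52.4%, the synthetic mix 415/693 = 59.9% → the synthetic mix
Overall: Formula K 777/1386 = 56.1%, the synthetic mix 935/1907 = 49.0% → Formula K
The synthetic mix wins each soil group but Formula K wins overall — the comparison reverses. The synthetic mix's plots skew toward loam, which has a lower base rate.

Yes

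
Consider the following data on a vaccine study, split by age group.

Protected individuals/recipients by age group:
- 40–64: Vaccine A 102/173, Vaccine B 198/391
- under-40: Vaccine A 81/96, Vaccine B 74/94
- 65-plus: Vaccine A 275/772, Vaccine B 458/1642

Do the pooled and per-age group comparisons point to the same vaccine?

Yes

40–64: Vaccine A 102/173 = 59.0%, Vaccine B 198/391 = 50.6% → Vaccine A
Under-40: Vaccine A 81/96 = 84.4%, Vaccine B 74/94 = 78.7% → Vaccine A
65-plus: Vaccine A 275/772 = 35.6%, Vaccine B 458/1642 = 27.9% → Vaccine A
Overall: Vaccine A 458/1041 = 44.0%, Vaccine B 730/2127 = 34.3% → Vaccine A
Vaccine A wins overall and in every age group — no reversal.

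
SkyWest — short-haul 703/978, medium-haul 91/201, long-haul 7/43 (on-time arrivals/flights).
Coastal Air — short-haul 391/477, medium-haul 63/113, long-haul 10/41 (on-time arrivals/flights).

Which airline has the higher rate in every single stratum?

Short-haul: SkyWest 703/978 = 71.9%, Coastal Air 391/477 = 82.0% → Coastal Air
Medium-haul: SkyWest 91/201 = 45.3%, Coastal Air 63/113 = 55.8% → Coastal Air
Long-haul: SkyWest 7/43 = 16.3%, Coastal Air 10/41 = 24.4% → Coastal Air
Coastal Air has the higher rate in all 3 groups.

Coastal Air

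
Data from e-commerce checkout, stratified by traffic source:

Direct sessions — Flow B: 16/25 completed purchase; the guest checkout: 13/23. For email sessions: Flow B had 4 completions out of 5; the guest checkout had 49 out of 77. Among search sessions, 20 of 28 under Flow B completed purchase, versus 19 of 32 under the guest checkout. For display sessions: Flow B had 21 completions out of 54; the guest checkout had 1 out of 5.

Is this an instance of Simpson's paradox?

Direct: Flow B 16/25 = 64.0%, the guest checkout 13/23 = 56.5% → Flow B
Email: Flow B 4/5 = 80.0%, the guest checkout 49/77 = 63.6% → Flow B
Search: Flow B 20/28 = 71.4%, the guest checkout 19/32 = 59.4% → Flow B
Display: Flow B 21/54 = 38.9%, the guest checkout 1/5 = 20.0% → Flow B
Overall: Flow B 61/112 = 54.5%, the guest checkout 82/137 = 59.9% → the guest checkout
Flow B wins each traffic group but the guest checkout wins overall — the comparison reverses. Flow B's sessions skew toward display, which has a lower base rate.

Yes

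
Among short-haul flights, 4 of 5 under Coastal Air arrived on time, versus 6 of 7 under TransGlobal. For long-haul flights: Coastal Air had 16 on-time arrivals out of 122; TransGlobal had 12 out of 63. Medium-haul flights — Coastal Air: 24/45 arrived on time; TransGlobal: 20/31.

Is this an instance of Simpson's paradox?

No

Short-haul: Coastal Air 4/5 = 80.0%, TransGlobal 6/7 = 85.7% → TransGlobal
Long-haul: Coastal Air 16/122 = 13.1%, TransGlobal 12/63 = 19.0% → TransGlobal
Medium-haul: Coastal Air 24/45 = 53.3%, TransGlobal 20/31 = 64.5% → TransGlobal
Overall: Coastal Air 44/172 = 25.6%, TransGlobal 38/101 = 37.6% → TransGlobal
TransGlobal wins overall and in every route group — no reversal.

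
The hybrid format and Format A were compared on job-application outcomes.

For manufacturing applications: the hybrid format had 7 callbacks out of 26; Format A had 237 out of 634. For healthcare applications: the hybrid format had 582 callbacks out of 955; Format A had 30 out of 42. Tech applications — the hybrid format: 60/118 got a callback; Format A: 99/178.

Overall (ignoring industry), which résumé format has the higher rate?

Manufacturing: the hybrid format 7/26 = 26.9%, Format A 237/634 = 37.4% → Format A
Healthcare: the hybrid format 582/955 = 60.9%, Format A 30/42 = 71.4% → Format A
Tech: the hybrid format 60/118 = 50.8%, Format A 99/178 = 55.6% → Format A
Overall: the hybrid format 649/1099 = 59.1%, Format A 366/854 = 42.9% → the hybrid format
(Format A wins every industry group but the hybrid format wins overall — Format A's applications skew toward the low-rate manufacturing group.)

the hybrid format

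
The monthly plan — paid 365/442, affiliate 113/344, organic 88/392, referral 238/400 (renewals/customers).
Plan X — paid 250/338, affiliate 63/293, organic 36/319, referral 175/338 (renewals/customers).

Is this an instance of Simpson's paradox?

Paid: the monthly plan 365/442 = 82.6%, Plan X 250/338 = 74.0% → the monthly plan
Affiliate: the monthly plan 113/344 = 32.8%, Plan X 63/293 = 21.5% → the monthly plan
Organic: the monthly plan 88/392 = 22.4%, Plan X 36/319 = 11.3% → the monthly plan
Referral: the monthly plan 238/400 = 59.5%, Plan X 175/338 = 51.8% → the monthly plan
Overall: the monthly plan 804/1578 = 51.0%, Plan X 524/1288 = 40.7% → the monthly plan
The monthly plan wins overall and in every signup group — no reversal.

No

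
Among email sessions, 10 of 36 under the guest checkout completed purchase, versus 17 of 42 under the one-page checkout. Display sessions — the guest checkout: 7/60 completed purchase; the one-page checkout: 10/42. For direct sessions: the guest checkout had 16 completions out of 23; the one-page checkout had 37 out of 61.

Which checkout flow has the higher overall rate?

Email: the guest checkout 10/36 = 27.8%, the one-page checkout 17/42 = 40.5% → the one-page checkout
Display: the guest checkout 7/60 = 11.7%, the one-page checkout 10/42 = 23.8% → the one-page checkout
Direct: the guest checkout 16/23 = 69.6%, the one-page checkout 37/61 = 60.7% → the guest checkout
Overall: the guest checkout 33/119 = 27.7%, the one-page checkout 64/145 = 44.1% → the one-page checkout
(Neither sweeps every traffic group, but the one-page checkout has the higher pooled rate.)

the one-page checkout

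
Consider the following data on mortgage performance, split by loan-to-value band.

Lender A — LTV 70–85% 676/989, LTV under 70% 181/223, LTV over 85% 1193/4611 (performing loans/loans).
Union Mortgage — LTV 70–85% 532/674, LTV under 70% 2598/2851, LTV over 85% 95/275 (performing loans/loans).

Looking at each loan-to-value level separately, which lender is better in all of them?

Union Mortgage

LTV 70–85%: Lender A 676/989 = 68.4%, Union Mortgage 532/674 = 78.9% → Union Mortgage
LTV under 70%: Lender A 181/223 = 81.2%, Union Mortgage 2598/2851 = 91.1% → Union Mortgage
LTV over 85%: Lender A 1193/4611 = 25.9%, Union Mortgage 95/275 = 34.5% → Union Mortgage
Union Mortgage has the higher rate in all 3 groups.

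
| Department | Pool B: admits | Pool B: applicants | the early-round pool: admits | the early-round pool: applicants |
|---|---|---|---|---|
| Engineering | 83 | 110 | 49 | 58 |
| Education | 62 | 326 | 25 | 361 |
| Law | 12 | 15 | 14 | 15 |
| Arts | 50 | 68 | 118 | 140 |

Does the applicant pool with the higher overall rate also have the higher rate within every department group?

No

Engineering: Pool B 83/110 = 75.5%, the early-round pool 49/58 = 84.5% → the early-round pool
Education: Pool B 62/326 = 19.0%, the early-round pool 25/361 = 6.9% → Pool B
Law: Pool B 12/15 = 80.0%, the early-round pool 14/15 = 93.3% → the early-round pool
Arts: Pool B 50/68 = 73.5%, the early-round pool 118/140 = 84.3% → the early-round pool
Overall: Pool B 207/519 = 39.9%, the early-round pool 206/574 = 35.9% → Pool B
Neither sweeps: Pool B wins 1 of 4 groups, the early-round pool wins 3. Pool B wins overall but not every group — no Simpson reversal.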